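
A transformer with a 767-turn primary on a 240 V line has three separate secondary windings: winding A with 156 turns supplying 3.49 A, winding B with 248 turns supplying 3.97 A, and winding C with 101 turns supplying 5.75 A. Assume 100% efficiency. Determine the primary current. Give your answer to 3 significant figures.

V_A = 240 × 156/767 = 48.814 V; V_B = 240 × 248/767 = 77.601 V; V_C = 240 × 101/767 = 31.604 V.
P_out = V_A I_A + V_B I_B + V_C I_C = 48.814×3.49 + 77.601×3.97 + 31.604×5.75 = 170.36 + 308.08 + 181.72 = 660.16 W.
Ideal ⇒ P_in = P_out, so I_p = P_out/V_p = 660.16/240 = 2.75 A.

I_p ≈ 2.75 A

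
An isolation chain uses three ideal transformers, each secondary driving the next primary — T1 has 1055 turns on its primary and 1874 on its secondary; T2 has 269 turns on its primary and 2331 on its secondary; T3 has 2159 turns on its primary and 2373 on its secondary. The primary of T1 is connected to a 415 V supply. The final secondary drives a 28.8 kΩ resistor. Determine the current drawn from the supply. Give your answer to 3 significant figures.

I_supply ≈ 4.12 A

After T1: V = 415.00 × 1874/1055 = 737.17 V.
After T2: V = 737.17 × 2331/269 = 6387.9 V.
After T3: V = 6387.9 × 2373/2159 = 7021.0 V.
I_load = 7021.0/28800 = 0.24379 A, so P_out = 7021.0 × 0.24379 = 1711.6 W.
All ideal ⇒ P_in = P_out, so I_supply = 1711.6/415 = 4.12 A.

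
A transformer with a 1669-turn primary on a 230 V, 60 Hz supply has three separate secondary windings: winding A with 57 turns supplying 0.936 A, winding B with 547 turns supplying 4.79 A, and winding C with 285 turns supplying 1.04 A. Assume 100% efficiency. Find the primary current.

V_A = 230 × 57/1669 = 7.8550 V; V_B = 230 × 547/1669 = 75.380 V; V_C = 230 × 285/1669 = 39.275 V.
P_out = V_A I_A + V_B I_B + V_C I_C = 7.8550×0.936 + 75.380×4.79 + 39.275×1.04 = 7.3523 + 361.07 + 40.846 = 409.27 W.
Ideal ⇒ P_in = P_out, so I_p = P_out/V_p = 409.27/230 = 1.78 A.

I_p ≈ 1.78 A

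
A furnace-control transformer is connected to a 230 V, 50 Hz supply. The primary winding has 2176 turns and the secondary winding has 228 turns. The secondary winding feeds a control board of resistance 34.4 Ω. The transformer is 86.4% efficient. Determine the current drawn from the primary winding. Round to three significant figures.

I_p ≈ 0.0850 A

V_s = 230 × 228/2176 = 24.099 V.
I_s = V_s/R = 24.099/34.4 = 0.70056 A.
P_out = V_s I_s = 24.099 × 0.70056 = 16.883 W.
P_in = P_out/η = 16.883/0.864 = 19.540 W.
I_p = P_in/V_p = 19.540/230 = 0.0850 A.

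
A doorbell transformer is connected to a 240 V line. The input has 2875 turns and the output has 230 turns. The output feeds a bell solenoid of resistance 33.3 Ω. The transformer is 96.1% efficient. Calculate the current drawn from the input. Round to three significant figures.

V_out = 240 × 230/2875 = 19.200 V.
I_out = V_out/R = 19.200/33.3 = 0.57658 A.
P_out = V_out I_out = 19.200 × 0.57658 = 11.070 W.
P_in = P_out/η = 11.070/0.961 = 11.520 W.
I_in = P_in/V_in = 11.520/240 = 0.0480 A.

I_in ≈ 0.0480 A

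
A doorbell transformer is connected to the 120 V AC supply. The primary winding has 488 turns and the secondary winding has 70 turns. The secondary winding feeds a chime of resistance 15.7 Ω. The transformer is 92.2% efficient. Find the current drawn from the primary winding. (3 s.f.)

I_p ≈ 0.171 A

V_s = 120 × 70/488 = 17.213 V.
I_s = V_s/R = 17.213/15.7 = 1.0964 A.
P_out = V_s I_s = 17.213 × 1.0964 = 18.872 W.
P_in = P_out/η = 18.872/0.922 = 20.469 W.
I_p = P_in/V_p = 20.469/120 = 0.171 A.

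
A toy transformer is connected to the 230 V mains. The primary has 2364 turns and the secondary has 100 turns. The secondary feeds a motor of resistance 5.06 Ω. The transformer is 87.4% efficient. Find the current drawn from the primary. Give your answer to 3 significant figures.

I_p ≈ 0.0931 A

V_s = 230 × 100/2364 = 9.7293 V.
I_s = V_s/R = 9.7293/5.06 = 1.9228 A.
P_out = V_s I_s = 9.7293 × 1.9228 = 18.707 W.
P_in = P_out/η = 18.707/0.874 = 21.404 W.
I_p = P_in/V_p = 21.404/230 = 0.0931 A.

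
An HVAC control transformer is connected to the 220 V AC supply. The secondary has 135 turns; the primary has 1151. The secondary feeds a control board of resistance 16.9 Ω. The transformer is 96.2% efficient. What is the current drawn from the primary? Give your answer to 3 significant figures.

V_s = 220 × 135/1151 = 25.804 V.
I_s = V_s/R = 25.804/16.9 = 1.5268 A.
P_out = V_s I_s = 25.804 × 1.5268 = 39.398 W.
P_in = P_out/η = 39.398/0.962 = 40.954 W.
I_p = P_in/V_p = 40.954/220 = 0.186 A.

I_p ≈ 0.186 A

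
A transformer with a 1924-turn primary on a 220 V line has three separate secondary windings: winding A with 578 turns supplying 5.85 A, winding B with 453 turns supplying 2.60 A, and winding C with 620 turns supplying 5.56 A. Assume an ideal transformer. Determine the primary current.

I_p ≈ 4.16 A

V_A = 220 × 578/1924 = 66.091 V; V_B = 220 × 453/1924 = 51.798 V; V_C = 220 × 620/1924 = 70.894 V.
P_out = V_A I_A + V_B I_B + V_C I_C = 66.091×5.85 + 51.798×2.60 + 70.894×5.56 = 386.64 + 134.68 + 394.17 = 915.48 W.
Ideal ⇒ P_in = P_out, so I_p = P_out/V_p = 915.48/220 = 4.16 A.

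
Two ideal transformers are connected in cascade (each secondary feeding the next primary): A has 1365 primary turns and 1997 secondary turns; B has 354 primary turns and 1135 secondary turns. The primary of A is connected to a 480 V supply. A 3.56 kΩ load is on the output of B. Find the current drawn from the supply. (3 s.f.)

I_supply ≈ 2.97 A

Secondary of A: V = 480.00 × 1997/1365 = 702.24 V.
Secondary of B: V = 702.24 × 1135/354 = 2251.5 V.
I_load = 2251.5/3560 = 0.63245 A, so P_out = 2251.5 × 0.63245 = 1424.0 W.
All ideal ⇒ P_in = P_out, so I_supply = 1424.0/480 = 2.97 A.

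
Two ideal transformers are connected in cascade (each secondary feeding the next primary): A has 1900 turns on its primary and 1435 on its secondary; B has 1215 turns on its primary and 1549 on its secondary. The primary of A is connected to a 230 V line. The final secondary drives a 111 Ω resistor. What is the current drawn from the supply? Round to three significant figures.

I_supply ≈ 1.92 A

Secondary of A: V = 230.00 × 1435/1900 = 173.71 V.
Secondary of B: V = 173.71 × 1549/1215 = 221.46 V.
I_load = 221.46/111 = 1.9952 A, so P_out = 221.46 × 1.9952 = 441.85 W.
All ideal ⇒ P_in = P_out, so I_supply = 441.85/230 = 1.92 A.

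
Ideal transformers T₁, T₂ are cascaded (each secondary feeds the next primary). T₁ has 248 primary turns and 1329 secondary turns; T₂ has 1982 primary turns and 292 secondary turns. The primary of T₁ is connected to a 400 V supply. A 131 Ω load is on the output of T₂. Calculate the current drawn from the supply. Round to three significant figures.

I_supply ≈ 1.90 A

After T₁: V = 400.00 × 1329/248 = 2143.5 V.
After T₂: V = 2143.5 × 292/1982 = 315.80 V.
I_load = 315.80/131 = 2.4107 A, so P_out = 315.80 × 2.4107 = 761.30 W.
All ideal ⇒ P_in = P_out, so I_supply = 761.30/400 = 1.90 A.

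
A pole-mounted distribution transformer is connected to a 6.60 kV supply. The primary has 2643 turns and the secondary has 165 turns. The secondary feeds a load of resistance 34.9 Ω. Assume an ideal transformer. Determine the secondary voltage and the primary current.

V_s = V_p × N_s/N_p = 6600 × 165/2643 = 412.03 V.
I_s = V_s/R = 412.03/34.9 = 11.806 A.
I_p = I_s × N_s/N_p = 11.806 × 165/2643 = 0.737 A.

V_s ≈ 412 V, I_p ≈ 0.737 A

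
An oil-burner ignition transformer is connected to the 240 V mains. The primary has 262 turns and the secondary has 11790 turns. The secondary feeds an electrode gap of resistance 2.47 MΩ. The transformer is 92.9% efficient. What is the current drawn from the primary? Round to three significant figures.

V_s = 240 × 11790/262 = 10800 V.
I_s = V_s/R = 10800/(2.47×10^6) = 0.0043725 A.
P_out = V_s I_s = 10800 × 0.0043725 = 47.223 W.
P_in = P_out/η = 47.223/0.929 = 50.832 W.
I_p = P_in/V_p = 50.832/240 = 0.212 A.

I_p ≈ 0.212 A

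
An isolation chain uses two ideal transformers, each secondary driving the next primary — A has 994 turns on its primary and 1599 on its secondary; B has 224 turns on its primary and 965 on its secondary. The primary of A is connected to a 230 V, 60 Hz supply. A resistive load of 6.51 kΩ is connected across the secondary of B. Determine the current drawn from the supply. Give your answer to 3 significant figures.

After A: V = 230.00 × 1599/994 = 369.99 V.
After B: V = 369.99 × 965/224 = 1593.9 V.
I_load = 1593.9/6510 = 0.24484 A, so P_out = 1593.9 × 0.24484 = 390.26 W.
All ideal ⇒ P_in = P_out, so I_supply = 390.26/230 = 1.70 A.

I_supply ≈ 1.70 A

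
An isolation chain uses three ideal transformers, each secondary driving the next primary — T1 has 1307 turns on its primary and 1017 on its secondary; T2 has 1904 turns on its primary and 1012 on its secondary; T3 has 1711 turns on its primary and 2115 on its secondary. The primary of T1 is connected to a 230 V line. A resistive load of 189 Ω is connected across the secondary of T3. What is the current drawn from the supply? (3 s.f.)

I_supply ≈ 0.318 A

After T1: V = 230.00 × 1017/1307 = 178.97 V.
After T2: V = 178.97 × 1012/1904 = 95.123 V.
After T3: V = 95.123 × 2115/1711 = 117.58 V.
I_load = 117.58/189 = 0.62214 A, so P_out = 117.58 × 0.62214 = 73.153 W.
All ideal ⇒ P_in = P_out, so I_supply = 73.153/230 = 0.318 A.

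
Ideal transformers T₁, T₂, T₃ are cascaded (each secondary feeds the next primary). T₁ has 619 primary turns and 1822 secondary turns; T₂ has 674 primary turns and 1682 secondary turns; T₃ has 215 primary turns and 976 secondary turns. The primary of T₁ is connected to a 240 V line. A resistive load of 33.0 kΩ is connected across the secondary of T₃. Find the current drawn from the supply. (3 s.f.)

Secondary of T₁: V = 240.00 × 1822/619 = 706.43 V.
Secondary of T₂: V = 706.43 × 1682/674 = 1762.9 V.
Secondary of T₃: V = 1762.9 × 976/215 = 8002.9 V.
I_load = 8002.9/33000 = 0.24251 A, so P_out = 8002.9 × 0.24251 = 1940.8 W.
All ideal ⇒ P_in = P_out, so I_supply = 1940.8/240 = 8.09 A.

I_supply ≈ 8.09 A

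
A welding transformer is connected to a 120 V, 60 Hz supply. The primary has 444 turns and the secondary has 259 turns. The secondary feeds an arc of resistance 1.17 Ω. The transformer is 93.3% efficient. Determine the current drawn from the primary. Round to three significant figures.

I_p ≈ 37.4 A

V_s = 120 × 259/444 = 70.000 V.
I_s = V_s/R = 70.000/1.17 = 59.829 A.
P_out = V_s I_s = 70.000 × 59.829 = 4188.0 W.
P_in = P_out/η = 4188.0/0.933 = 4488.8 W.
I_p = P_in/V_p = 4488.8/120 = 37.4 A.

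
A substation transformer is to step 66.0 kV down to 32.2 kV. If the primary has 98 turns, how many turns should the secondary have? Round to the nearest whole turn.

N_s/N_p = V_s/V_p, so N_s = 98 × 32200/66000 = 47.8 ≈ 48 turns.

N_s = 48 turns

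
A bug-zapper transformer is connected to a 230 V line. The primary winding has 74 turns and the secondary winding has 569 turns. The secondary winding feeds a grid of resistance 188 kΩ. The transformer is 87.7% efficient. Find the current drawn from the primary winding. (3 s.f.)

I_p ≈ 0.0825 A

V_s = 230 × 569/74 = 1768.5 V.
I_s = V_s/R = 1768.5/188000 = 0.0094070 A.
P_out = V_s I_s = 1768.5 × 0.0094070 = 16.636 W.
P_in = P_out/η = 16.636/0.877 = 18.970 W.
I_p = P_in/V_p = 18.970/230 = 0.0825 A.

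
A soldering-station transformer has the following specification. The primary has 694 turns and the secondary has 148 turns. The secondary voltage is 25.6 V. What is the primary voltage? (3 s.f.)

V_p ≈ 120 V

V_p/V_s = N_p/N_s, so V_p = 25.6 × 694/148 = 120 V.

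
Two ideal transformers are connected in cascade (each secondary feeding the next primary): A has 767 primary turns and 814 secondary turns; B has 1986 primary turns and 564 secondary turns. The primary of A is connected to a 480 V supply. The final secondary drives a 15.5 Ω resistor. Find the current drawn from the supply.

Secondary of A: V = 480.00 × 814/767 = 509.41 V.
Secondary of B: V = 509.41 × 564/1986 = 144.67 V.
I_load = 144.67/15.5 = 9.3334 A, so P_out = 144.67 × 9.3334 = 1350.2 W.
All ideal ⇒ P_in = P_out, so I_supply = 1350.2/480 = 2.81 A.

I_supply ≈ 2.81 A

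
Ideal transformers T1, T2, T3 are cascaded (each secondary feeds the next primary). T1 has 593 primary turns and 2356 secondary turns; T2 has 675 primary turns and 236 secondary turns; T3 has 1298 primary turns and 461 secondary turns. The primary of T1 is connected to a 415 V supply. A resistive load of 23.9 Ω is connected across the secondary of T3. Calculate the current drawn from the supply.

After T1: V = 415.00 × 2356/593 = 1648.8 V.
After T2: V = 1648.8 × 236/675 = 576.47 V.
After T3: V = 576.47 × 461/1298 = 204.74 V.
I_load = 204.74/23.9 = 8.5665 A, so P_out = 204.74 × 8.5665 = 1753.9 W.
All ideal ⇒ P_in = P_out, so I_supply = 1753.9/415 = 4.23 A.

I_supply ≈ 4.23 A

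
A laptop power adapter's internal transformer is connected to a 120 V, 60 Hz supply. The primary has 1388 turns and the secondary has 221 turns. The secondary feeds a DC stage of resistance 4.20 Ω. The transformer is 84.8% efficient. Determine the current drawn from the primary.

I_p ≈ 0.854 A

V_s = 120 × 221/1388 = 19.107 V.
I_s = V_s/R = 19.107/4.20 = 4.5492 A.
P_out = V_s I_s = 19.107 × 4.5492 = 86.920 W.
P_in = P_out/η = 86.920/0.848 = 102.50 W.
I_p = P_in/V_p = 102.50/120 = 0.854 A.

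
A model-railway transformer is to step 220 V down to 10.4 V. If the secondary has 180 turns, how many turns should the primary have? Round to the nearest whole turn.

N_p = 3808 turns

N_p/N_s = V_p/V_s, so N_p = 180 × 220/10.4 = 3807.7 ≈ 3808 turns.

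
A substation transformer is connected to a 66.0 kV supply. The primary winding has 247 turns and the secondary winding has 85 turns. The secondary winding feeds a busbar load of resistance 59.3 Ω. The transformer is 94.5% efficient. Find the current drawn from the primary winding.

V_s = 66000 × 85/247 = 22713 V.
I_s = V_s/R = 22713/59.3 = 383.01 A.
P_out = V_s I_s = 22713 × 383.01 = 8.6992×10^6 W.
P_in = P_out/η = 8.6992×10^6/0.945 = 9.2055×10^6 W.
I_p = P_in/V_p = 9.2055×10^6/66000 = 139 A.

I_p ≈ 139 A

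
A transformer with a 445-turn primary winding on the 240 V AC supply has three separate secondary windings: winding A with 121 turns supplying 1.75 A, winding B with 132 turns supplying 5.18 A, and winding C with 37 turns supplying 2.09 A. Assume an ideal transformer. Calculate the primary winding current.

I_p ≈ 2.19 A

V_A = 240 × 121/445 = 65.258 V; V_B = 240 × 132/445 = 71.191 V; V_C = 240 × 37/445 = 19.955 V.
P_out = V_A I_A + V_B I_B + V_C I_C = 65.258×1.75 + 71.191×5.18 + 19.955×2.09 = 114.20 + 368.77 + 41.706 = 524.68 W.
Ideal ⇒ P_in = P_out, so I_p = P_out/V_p = 524.68/240 = 2.19 A.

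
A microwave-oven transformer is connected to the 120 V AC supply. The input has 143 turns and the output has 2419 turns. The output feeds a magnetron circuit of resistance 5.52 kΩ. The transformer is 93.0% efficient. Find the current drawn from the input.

I_in ≈ 6.69 A

V_out = 120 × 2419/143 = 2029.9 V.
I_out = V_out/R = 2029.9/5520 = 0.36774 A.
P_out = V_out I_out = 2029.9 × 0.36774 = 746.49 W.
P_in = P_out/η = 746.49/0.930 = 802.68 W.
I_in = P_in/V_in = 802.68/120 = 6.69 A.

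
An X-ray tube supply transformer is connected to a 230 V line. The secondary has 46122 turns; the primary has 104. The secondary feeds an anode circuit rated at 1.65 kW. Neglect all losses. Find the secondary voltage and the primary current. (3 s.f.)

V_s ≈ 102000 V, I_p ≈ 7.17 A

V_s = V_p × N_s/N_p = 230 × 46122/104 = 102000 V.
I_s = P/V_s = 1650/102000 = 0.016176 A.
I_p = I_s × N_s/N_p = 0.016176 × 46122/104 = 7.17 A.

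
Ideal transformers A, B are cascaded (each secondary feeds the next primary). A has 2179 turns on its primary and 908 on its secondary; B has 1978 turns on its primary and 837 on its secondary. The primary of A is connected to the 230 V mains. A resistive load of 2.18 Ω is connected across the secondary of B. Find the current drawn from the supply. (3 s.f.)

Secondary of A: V = 230.00 × 908/2179 = 95.842 V.
Secondary of B: V = 95.842 × 837/1978 = 40.556 V.
I_load = 40.556/2.18 = 18.604 A, so P_out = 40.556 × 18.604 = 754.49 W.
All ideal ⇒ P_in = P_out, so I_supply = 754.49/230 = 3.28 A.

I_supply ≈ 3.28 A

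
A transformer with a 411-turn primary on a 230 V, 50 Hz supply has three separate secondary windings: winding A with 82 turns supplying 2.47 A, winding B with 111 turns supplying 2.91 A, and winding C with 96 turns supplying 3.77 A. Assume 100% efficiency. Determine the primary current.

I_p ≈ 2.16 A

V_A = 230 × 82/411 = 45.888 V; V_B = 230 × 111/411 = 62.117 V; V_C = 230 × 96/411 = 53.723 V.
P_out = V_A I_A + V_B I_B + V_C I_C = 45.888×2.47 + 62.117×2.91 + 53.723×3.77 = 113.34 + 180.76 + 202.53 = 496.64 W.
Ideal ⇒ P_in = P_out, so I_p = P_out/V_p = 496.64/230 = 2.16 A.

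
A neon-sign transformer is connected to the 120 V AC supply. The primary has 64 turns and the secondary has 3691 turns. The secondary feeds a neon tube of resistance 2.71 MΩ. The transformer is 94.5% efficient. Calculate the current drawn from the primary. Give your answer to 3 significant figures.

V_s = 120 × 3691/64 = 6920.6 V.
I_s = V_s/R = 6920.6/(2.71×10^6) = 0.0025537 A.
P_out = V_s I_s = 6920.6 × 0.0025537 = 17.673 W.
P_in = P_out/η = 17.673/0.945 = 18.702 W.
I_p = P_in/V_p = 18.702/120 = 0.156 A.

I_p ≈ 0.156 A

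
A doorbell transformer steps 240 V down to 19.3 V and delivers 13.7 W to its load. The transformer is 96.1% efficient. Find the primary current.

P_in = P_out/η = 13.7/0.961 = 14.256 W.
I_p = P_in/V_p = 14.256/240 = 0.0594 A.

I_p ≈ 0.0594 A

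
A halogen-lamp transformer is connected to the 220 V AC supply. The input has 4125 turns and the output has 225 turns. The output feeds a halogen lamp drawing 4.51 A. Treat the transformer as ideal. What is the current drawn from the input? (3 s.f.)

I_in ≈ 0.246 A

For an ideal transformer I_in N_in = I_out N_out, so I_in = 4.51 × 225/4125 = 0.246 A.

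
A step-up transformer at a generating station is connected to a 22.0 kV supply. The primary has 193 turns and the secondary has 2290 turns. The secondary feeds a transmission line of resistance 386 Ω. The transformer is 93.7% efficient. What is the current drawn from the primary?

I_p ≈ 8560 A

V_s = 22000 × 2290/193 = 261040 V.
I_s = V_s/R = 261040/386 = 676.26 A.
P_out = V_s I_s = 261040 × 676.26 = 1.7653×10^8 W.
P_in = P_out/η = 1.7653×10^8/0.937 = 1.8840×10^8 W.
I_p = P_in/V_p = 1.8840×10^8/22000 = 8560 A.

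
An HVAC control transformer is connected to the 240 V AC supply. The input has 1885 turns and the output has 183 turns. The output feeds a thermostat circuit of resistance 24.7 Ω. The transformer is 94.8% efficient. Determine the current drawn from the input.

I_in ≈ 0.0966 A

V_out = 240 × 183/1885 = 23.300 V.
I_out = V_out/R = 23.300/24.7 = 0.94331 A.
P_out = V_out I_out = 23.300 × 0.94331 = 21.979 W.
P_in = P_out/η = 21.979/0.948 = 23.184 W.
I_in = P_in/V_in = 23.184/240 = 0.0966 A.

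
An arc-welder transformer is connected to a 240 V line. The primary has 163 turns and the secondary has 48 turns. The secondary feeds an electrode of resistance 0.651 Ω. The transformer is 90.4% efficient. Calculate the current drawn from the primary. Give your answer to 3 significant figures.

V_s = 240 × 48/163 = 70.675 V.
I_s = V_s/R = 70.675/0.651 = 108.56 A.
P_out = V_s I_s = 70.675 × 108.56 = 7672.7 W.
P_in = P_out/η = 7672.7/0.904 = 8487.5 W.
I_p = P_in/V_p = 8487.5/240 = 35.4 A.

I_p ≈ 35.4 A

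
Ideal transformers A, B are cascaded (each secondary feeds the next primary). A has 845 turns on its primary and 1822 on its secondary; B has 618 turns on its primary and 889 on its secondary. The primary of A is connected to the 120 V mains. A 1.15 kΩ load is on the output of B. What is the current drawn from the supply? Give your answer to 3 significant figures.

After A: V = 120.00 × 1822/845 = 258.75 V.
After B: V = 258.75 × 889/618 = 372.21 V.
I_load = 372.21/1150 = 0.32366 A, so P_out = 372.21 × 0.32366 = 120.47 W.
All ideal ⇒ P_in = P_out, so I_supply = 120.47/120 = 1.00 A.

I_supply ≈ 1.00 A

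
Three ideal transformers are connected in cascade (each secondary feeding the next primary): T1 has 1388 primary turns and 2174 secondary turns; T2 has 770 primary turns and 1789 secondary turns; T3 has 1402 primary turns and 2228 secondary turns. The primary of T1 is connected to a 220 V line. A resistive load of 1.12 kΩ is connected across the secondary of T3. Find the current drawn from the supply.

After T1: V = 220.00 × 2174/1388 = 344.58 V.
After T2: V = 344.58 × 1789/770 = 800.59 V.
After T3: V = 800.59 × 2228/1402 = 1272.3 V.
I_load = 1272.3/1120 = 1.1360 A, so P_out = 1272.3 × 1.1360 = 1445.2 W.
All ideal ⇒ P_in = P_out, so I_supply = 1445.2/220 = 6.57 A.

I_supply ≈ 6.57 A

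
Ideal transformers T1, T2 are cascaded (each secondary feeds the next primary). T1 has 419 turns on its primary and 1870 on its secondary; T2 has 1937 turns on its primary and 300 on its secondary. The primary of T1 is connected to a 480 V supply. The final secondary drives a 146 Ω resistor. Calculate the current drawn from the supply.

I_supply ≈ 1.57 A

Secondary of T1: V = 480.00 × 1870/419 = 2142.2 V.
Secondary of T2: V = 2142.2 × 300/1937 = 331.79 V.
I_load = 331.79/146 = 2.2725 A, so P_out = 331.79 × 2.2725 = 753.99 W.
All ideal ⇒ P_in = P_out, so I_supply = 753.99/480 = 1.57 A.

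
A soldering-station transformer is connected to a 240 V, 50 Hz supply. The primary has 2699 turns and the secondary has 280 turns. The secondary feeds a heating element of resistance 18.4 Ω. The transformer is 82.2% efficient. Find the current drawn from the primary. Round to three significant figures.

I_p ≈ 0.171 A

V_s = 240 × 280/2699 = 24.898 V.
I_s = V_s/R = 24.898/18.4 = 1.3532 A.
P_out = V_s I_s = 24.898 × 1.3532 = 33.691 W.
P_in = P_out/η = 33.691/0.822 = 40.987 W.
I_p = P_in/V_p = 40.987/240 = 0.171 A.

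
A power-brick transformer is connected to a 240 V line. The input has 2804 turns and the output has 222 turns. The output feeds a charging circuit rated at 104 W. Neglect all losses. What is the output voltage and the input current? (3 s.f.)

V_out = V_in × N_out/N_in = 240 × 222/2804 = 19.001 V.
I_out = P/V_out = 104/19.001 = 5.4733 A.
I_in = I_out × N_out/N_in = 5.4733 × 222/2804 = 0.433 A.

V_out ≈ 19.0 V, I_in ≈ 0.433 A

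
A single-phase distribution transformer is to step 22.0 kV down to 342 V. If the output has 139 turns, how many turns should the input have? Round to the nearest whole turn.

N_in/N_out = V_in/V_out, so N_in = 139 × 22000/342 = 8941.5 ≈ 8942 turns.

N_in = 8942 turns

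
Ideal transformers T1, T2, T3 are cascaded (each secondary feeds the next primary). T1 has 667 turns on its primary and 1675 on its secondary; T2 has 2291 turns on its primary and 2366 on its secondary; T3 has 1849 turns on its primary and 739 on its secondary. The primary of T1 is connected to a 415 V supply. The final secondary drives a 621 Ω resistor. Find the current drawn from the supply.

I_supply ≈ 0.718 A

Secondary of T1: V = 415.00 × 1675/667 = 1042.2 V.
Secondary of T2: V = 1042.2 × 2366/2291 = 1076.3 V.
Secondary of T3: V = 1076.3 × 739/1849 = 430.16 V.
I_load = 430.16/621 = 0.69270 A, so P_out = 430.16 × 0.69270 = 297.97 W.
All ideal ⇒ P_in = P_out, so I_supply = 297.97/415 = 0.718 A.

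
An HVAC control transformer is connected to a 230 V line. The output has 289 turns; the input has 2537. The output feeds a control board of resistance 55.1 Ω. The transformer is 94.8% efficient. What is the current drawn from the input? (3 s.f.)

I_in ≈ 0.0571 A

V_out = 230 × 289/2537 = 26.200 V.
I_out = V_out/R = 26.200/55.1 = 0.47550 A.
P_out = V_out I_out = 26.200 × 0.47550 = 12.458 W.
P_in = P_out/η = 12.458/0.948 = 13.142 W.
I_in = P_in/V_in = 13.142/230 = 0.0571 A.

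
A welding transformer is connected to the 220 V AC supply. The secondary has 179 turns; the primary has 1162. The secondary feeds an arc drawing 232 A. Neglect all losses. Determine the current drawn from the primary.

I_p ≈ 35.7 A

For an ideal transformer I_p N_p = I_s N_s, so I_p = 232 × 179/1162 = 35.7 A.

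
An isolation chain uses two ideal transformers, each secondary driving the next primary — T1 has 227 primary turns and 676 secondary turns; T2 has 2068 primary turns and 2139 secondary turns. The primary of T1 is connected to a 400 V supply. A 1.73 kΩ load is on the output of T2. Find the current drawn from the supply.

I_supply ≈ 2.19 A

After T1: V = 400.00 × 676/227 = 1191.2 V.
After T2: V = 1191.2 × 2139/2068 = 1232.1 V.
I_load = 1232.1/1730 = 0.71219 A, so P_out = 1232.1 × 0.71219 = 877.48 W.
All ideal ⇒ P_in = P_out, so I_supply = 877.48/400 = 2.19 A.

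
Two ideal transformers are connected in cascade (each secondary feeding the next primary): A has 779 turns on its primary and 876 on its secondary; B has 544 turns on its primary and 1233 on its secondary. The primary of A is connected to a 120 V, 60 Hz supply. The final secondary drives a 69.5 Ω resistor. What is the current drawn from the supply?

I_supply ≈ 11.2 A

Secondary of A: V = 120.00 × 876/779 = 134.94 V.
Secondary of B: V = 134.94 × 1233/544 = 305.85 V.
I_load = 305.85/69.5 = 4.4008 A, so P_out = 305.85 × 4.4008 = 1346.0 W.
All ideal ⇒ P_in = P_out, so I_supply = 1346.0/120 = 11.2 A.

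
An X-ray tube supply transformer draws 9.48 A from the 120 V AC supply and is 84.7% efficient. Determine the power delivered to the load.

P_out ≈ 964 W

P_in = V_p I_p = 120 × 9.48 = 1137.6 W.
P_out = η P_in = 0.847 × 1137.6 = 964 W.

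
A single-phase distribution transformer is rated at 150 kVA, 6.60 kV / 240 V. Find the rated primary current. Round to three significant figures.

I_p ≈ 22.7 A

I_p = S/V_p = 150000/6600 = 22.7 A.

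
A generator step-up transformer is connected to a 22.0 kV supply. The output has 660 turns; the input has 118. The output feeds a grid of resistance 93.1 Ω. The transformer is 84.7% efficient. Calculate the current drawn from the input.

V_out = 22000 × 660/118 = 123050 V.
I_out = V_out/R = 123050/93.1 = 1321.7 A.
P_out = V_out I_out = 123050 × 1321.7 = 1.6264×10^8 W.
P_in = P_out/η = 1.6264×10^8/0.847 = 1.9202×10^8 W.
I_in = P_in/V_in = 1.9202×10^8/22000 = 8730 A.

I_in ≈ 8730 A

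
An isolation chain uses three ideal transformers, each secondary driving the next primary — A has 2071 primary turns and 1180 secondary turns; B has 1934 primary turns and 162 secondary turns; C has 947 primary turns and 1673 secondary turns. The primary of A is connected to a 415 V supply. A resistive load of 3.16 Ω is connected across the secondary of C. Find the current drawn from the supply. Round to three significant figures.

Secondary of A: V = 415.00 × 1180/2071 = 236.46 V.
Secondary of B: V = 236.46 × 162/1934 = 19.807 V.
Secondary of C: V = 19.807 × 1673/947 = 34.991 V.
I_load = 34.991/3.16 = 11.073 A, so P_out = 34.991 × 11.073 = 387.46 W.
All ideal ⇒ P_in = P_out, so I_supply = 387.46/415 = 0.934 A.

I_supply ≈ 0.934 A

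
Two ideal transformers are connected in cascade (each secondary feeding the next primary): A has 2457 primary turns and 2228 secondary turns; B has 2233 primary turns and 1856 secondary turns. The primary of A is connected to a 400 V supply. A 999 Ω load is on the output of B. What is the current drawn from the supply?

I_supply ≈ 0.227 A

After A: V = 400.00 × 2228/2457 = 362.72 V.
After B: V = 362.72 × 1856/2233 = 301.48 V.
I_load = 301.48/999 = 0.30178 A, so P_out = 301.48 × 0.30178 = 90.981 W.
All ideal ⇒ P_in = P_out, so I_supply = 90.981/400 = 0.227 A.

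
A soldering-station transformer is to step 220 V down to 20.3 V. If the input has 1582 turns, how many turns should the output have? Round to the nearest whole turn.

N_out/N_in = V_out/V_in, so N_out = 1582 × 20.3/220 = 146.0 ≈ 146 turns.

N_out = 146 turns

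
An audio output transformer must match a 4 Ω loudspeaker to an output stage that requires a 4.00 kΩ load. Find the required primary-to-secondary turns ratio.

Z_p/Z_s = (N_p/N_s)², so N_p/N_s = √(4000/4) = √1000 = 31.6.

N_p/N_s ≈ 31.6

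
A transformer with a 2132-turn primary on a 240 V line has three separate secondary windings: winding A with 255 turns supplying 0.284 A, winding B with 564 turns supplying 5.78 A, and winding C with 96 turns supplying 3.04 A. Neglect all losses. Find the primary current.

I_p ≈ 1.70 A

V_A = 240 × 255/2132 = 28.705 V; V_B = 240 × 564/2132 = 63.490 V; V_C = 240 × 96/2132 = 10.807 V.
P_out = V_A I_A + V_B I_B + V_C I_C = 28.705×0.284 + 63.490×5.78 + 10.807×3.04 = 8.1523 + 366.97 + 32.853 = 407.98 W.
Ideal ⇒ P_in = P_out, so I_p = P_out/V_p = 407.98/240 = 1.70 A.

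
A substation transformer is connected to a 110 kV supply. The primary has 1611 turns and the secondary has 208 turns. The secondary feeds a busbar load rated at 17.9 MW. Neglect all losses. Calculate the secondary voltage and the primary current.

V_s ≈ 14200 V, I_p ≈ 163 A

V_s = V_p × N_s/N_p = 110000 × 208/1611 = 14202 V.
I_s = P/V_s = 1.79×10^7/14202 = 1260.4 A.
I_p = I_s × N_s/N_p = 1260.4 × 208/1611 = 163 A.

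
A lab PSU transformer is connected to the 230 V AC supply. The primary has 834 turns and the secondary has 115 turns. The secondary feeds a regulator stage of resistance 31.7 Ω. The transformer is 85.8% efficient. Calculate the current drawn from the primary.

V_s = 230 × 115/834 = 31.715 V.
I_s = V_s/R = 31.715/31.7 = 1.0005 A.
P_out = V_s I_s = 31.715 × 1.0005 = 31.729 W.
P_in = P_out/η = 31.729/0.858 = 36.980 W.
I_p = P_in/V_p = 36.980/230 = 0.161 A.

I_p ≈ 0.161 A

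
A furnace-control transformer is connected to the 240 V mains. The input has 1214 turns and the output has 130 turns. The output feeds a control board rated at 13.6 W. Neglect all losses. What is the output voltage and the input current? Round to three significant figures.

V_out ≈ 25.7 V, I_in ≈ 0.0567 A

V_out = V_in × N_out/N_in = 240 × 130/1214 = 25.700 V.
I_out = P/V_out = 13.6/25.700 = 0.52918 A.
I_in = I_out × N_out/N_in = 0.52918 × 130/1214 = 0.0567 A.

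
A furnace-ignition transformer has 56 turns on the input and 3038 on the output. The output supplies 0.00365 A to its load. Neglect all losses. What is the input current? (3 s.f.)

I_in ≈ 0.198 A

For an ideal transformer I_in/I_out = N_out/N_in, so I_in = 0.00365 × 3038/56 = 0.198 A.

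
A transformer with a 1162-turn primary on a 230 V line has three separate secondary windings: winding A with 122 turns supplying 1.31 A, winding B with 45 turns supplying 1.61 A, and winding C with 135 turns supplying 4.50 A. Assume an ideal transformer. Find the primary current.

I_p ≈ 0.723 A

V_A = 230 × 122/1162 = 24.148 V; V_B = 230 × 45/1162 = 8.9071 V; V_C = 230 × 135/1162 = 26.721 V.
P_out = V_A I_A + V_B I_B + V_C I_C = 24.148×1.31 + 8.9071×1.61 + 26.721×4.50 = 31.634 + 14.340 + 120.25 = 166.22 W.
Ideal ⇒ P_in = P_out, so I_p = P_out/V_p = 166.22/230 = 0.723 A.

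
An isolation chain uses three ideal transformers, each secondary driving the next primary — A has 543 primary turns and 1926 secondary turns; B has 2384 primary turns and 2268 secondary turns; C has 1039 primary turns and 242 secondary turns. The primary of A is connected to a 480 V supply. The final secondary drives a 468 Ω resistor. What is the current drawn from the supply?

Secondary of A: V = 480.00 × 1926/543 = 1702.5 V.
Secondary of B: V = 1702.5 × 2268/2384 = 1619.7 V.
Secondary of C: V = 1619.7 × 242/1039 = 377.25 V.
I_load = 377.25/468 = 0.80610 A, so P_out = 377.25 × 0.80610 = 304.10 W.
All ideal ⇒ P_in = P_out, so I_supply = 304.10/480 = 0.634 A.

I_supply ≈ 0.634 A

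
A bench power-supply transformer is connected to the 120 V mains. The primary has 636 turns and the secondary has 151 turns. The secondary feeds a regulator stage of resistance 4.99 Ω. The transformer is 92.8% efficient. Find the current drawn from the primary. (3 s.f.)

I_p ≈ 1.46 A

V_s = 120 × 151/636 = 28.491 V.
I_s = V_s/R = 28.491/4.99 = 5.7095 A.
P_out = V_s I_s = 28.491 × 5.7095 = 162.67 W.
P_in = P_out/η = 162.67/0.928 = 175.29 W.
I_p = P_in/V_p = 175.29/120 = 1.46 A.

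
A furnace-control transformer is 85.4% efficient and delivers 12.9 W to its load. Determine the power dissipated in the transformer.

P_loss ≈ 2.21 W

P_in = P_out/η = 12.9/0.854 = 15.1054 W.
P_loss = P_in − P_out = 15.1054 − 12.9 = 2.21 W.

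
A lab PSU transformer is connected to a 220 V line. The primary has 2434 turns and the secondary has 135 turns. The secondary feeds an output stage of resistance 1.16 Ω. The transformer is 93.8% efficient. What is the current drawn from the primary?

I_p ≈ 0.622 A

V_s = 220 × 135/2434 = 12.202 V.
I_s = V_s/R = 12.202/1.16 = 10.519 A.
P_out = V_s I_s = 12.202 × 10.519 = 128.36 W.
P_in = P_out/η = 128.36/0.938 = 136.84 W.
I_p = P_in/V_p = 136.84/220 = 0.622 A.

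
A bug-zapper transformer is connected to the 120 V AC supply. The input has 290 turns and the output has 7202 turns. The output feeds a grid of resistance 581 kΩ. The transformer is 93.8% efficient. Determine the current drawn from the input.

I_in ≈ 0.136 A

V_out = 120 × 7202/290 = 2980.1 V.
I_out = V_out/R = 2980.1/581000 = 0.0051293 A.
P_out = V_out I_out = 2980.1 × 0.0051293 = 15.286 W.
P_in = P_out/η = 15.286/0.938 = 16.296 W.
I_in = P_in/V_in = 16.296/120 = 0.136 A.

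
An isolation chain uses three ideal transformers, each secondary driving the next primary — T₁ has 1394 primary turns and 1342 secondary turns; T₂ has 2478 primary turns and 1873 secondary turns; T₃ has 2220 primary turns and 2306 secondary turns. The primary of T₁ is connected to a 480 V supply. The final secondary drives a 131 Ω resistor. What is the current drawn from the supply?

After T₁: V = 480.00 × 1342/1394 = 462.09 V.
After T₂: V = 462.09 × 1873/2478 = 349.27 V.
After T₃: V = 349.27 × 2306/2220 = 362.81 V.
I_load = 362.81/131 = 2.7695 A, so P_out = 362.81 × 2.7695 = 1004.8 W.
All ideal ⇒ P_in = P_out, so I_supply = 1004.8/480 = 2.09 A.

I_supply ≈ 2.09 A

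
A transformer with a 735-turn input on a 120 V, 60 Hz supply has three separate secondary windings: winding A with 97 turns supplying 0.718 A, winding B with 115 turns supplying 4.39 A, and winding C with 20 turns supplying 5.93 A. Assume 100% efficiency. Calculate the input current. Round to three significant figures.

I_in ≈ 0.943 A

V_A = 120 × 97/735 = 15.837 V; V_B = 120 × 115/735 = 18.776 V; V_C = 120 × 20/735 = 3.2653 V.
P_out = V_A I_A + V_B I_B + V_C I_C = 15.837×0.718 + 18.776×4.39 + 3.2653×5.93 = 11.371 + 82.424 + 19.363 = 113.16 W.
Ideal ⇒ P_in = P_out, so I_in = P_out/V_in = 113.16/120 = 0.943 A.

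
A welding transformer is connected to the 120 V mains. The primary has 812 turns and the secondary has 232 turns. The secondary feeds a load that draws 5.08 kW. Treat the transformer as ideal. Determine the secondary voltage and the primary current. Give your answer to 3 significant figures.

V_s ≈ 34.3 V, I_p ≈ 42.3 A

V_s = V_p × N_s/N_p = 120 × 232/812 = 34.286 V.
I_s = P/V_s = 5080/34.286 = 148.17 A.
I_p = I_s × N_s/N_p = 148.17 × 232/812 = 42.3 A.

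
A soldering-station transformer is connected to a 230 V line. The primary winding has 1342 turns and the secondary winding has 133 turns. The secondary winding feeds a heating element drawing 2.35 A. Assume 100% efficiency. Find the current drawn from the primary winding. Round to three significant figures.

I_p ≈ 0.233 A

For an ideal transformer I_p N_p = I_s N_s, so I_p = 2.35 × 133/1342 = 0.233 A.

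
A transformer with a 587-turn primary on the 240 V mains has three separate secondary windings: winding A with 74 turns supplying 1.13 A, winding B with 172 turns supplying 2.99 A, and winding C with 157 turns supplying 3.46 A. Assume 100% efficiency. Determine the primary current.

V_A = 240 × 74/587 = 30.256 V; V_B = 240 × 172/587 = 70.324 V; V_C = 240 × 157/587 = 64.191 V.
P_out = V_A I_A + V_B I_B + V_C I_C = 30.256×1.13 + 70.324×2.99 + 64.191×3.46 = 34.189 + 210.27 + 222.10 = 466.56 W.
Ideal ⇒ P_in = P_out, so I_p = P_out/V_p = 466.56/240 = 1.94 A.

I_p ≈ 1.94 A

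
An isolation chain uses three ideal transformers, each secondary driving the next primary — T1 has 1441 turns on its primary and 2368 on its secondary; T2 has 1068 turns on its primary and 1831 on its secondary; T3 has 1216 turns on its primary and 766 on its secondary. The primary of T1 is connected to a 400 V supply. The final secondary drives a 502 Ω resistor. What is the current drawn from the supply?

After T1: V = 400.00 × 2368/1441 = 657.32 V.
After T2: V = 657.32 × 1831/1068 = 1126.9 V.
After T3: V = 1126.9 × 766/1216 = 709.89 V.
I_load = 709.89/502 = 1.4141 A, so P_out = 709.89 × 1.4141 = 1003.9 W.
All ideal ⇒ P_in = P_out, so I_supply = 1003.9/400 = 2.51 A.

I_supply ≈ 2.51 A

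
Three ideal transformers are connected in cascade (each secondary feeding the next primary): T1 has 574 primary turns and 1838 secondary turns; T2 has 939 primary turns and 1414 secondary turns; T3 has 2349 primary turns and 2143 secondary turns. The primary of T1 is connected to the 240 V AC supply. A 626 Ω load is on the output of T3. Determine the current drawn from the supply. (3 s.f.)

After T1: V = 240.00 × 1838/574 = 768.50 V.
After T2: V = 768.50 × 1414/939 = 1157.3 V.
After T3: V = 1157.3 × 2143/2349 = 1055.8 V.
I_load = 1055.8/626 = 1.6865 A, so P_out = 1055.8 × 1.6865 = 1780.6 W.
All ideal ⇒ P_in = P_out, so I_supply = 1780.6/240 = 7.42 A.

I_supply ≈ 7.42 A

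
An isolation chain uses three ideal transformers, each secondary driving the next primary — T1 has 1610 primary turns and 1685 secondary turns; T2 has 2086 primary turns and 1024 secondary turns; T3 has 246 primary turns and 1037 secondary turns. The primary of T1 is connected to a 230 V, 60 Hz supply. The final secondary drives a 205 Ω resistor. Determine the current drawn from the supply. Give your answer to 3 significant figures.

I_supply ≈ 5.26 A

After T1: V = 230.00 × 1685/1610 = 240.71 V.
After T2: V = 240.71 × 1024/2086 = 118.16 V.
After T3: V = 118.16 × 1037/246 = 498.12 V.
I_load = 498.12/205 = 2.4298 A, so P_out = 498.12 × 2.4298 = 1210.3 W.
All ideal ⇒ P_in = P_out, so I_supply = 1210.3/230 = 5.26 A.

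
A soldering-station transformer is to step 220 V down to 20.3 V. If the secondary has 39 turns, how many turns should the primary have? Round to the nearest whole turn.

N_p/N_s = V_p/V_s, so N_p = 39 × 220/20.3 = 422.7 ≈ 423 turns.

N_p = 423 turns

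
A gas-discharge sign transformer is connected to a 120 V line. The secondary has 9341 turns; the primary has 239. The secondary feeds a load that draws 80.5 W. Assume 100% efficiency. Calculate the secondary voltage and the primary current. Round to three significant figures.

V_s ≈ 4690 V, I_p ≈ 0.671 A

V_s = V_p × N_s/N_p = 120 × 9341/239 = 4690.0 V.
I_s = P/V_s = 80.5/4690.0 = 0.017164 A.
I_p = I_s × N_s/N_p = 0.017164 × 9341/239 = 0.671 A.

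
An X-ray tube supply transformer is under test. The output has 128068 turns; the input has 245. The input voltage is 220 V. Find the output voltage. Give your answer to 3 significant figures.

V_out/V_in = N_out/N_in, so V_out = 220 × 128068/245 = 115000 V.

V_out ≈ 115000 V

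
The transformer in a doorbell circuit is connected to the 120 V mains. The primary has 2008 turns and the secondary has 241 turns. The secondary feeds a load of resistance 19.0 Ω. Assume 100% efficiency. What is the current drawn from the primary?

I_p ≈ 0.0910 A

V_s = V_p × N_s/N_p = 120 × 241/2008 = 14.402 V.
I_s = V_s/R = 14.402/19.0 = 0.75802 A.
For an ideal transformer I_p N_p = I_s N_s, so I_p = 0.75802 × 241/2008 = 0.0910 A.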